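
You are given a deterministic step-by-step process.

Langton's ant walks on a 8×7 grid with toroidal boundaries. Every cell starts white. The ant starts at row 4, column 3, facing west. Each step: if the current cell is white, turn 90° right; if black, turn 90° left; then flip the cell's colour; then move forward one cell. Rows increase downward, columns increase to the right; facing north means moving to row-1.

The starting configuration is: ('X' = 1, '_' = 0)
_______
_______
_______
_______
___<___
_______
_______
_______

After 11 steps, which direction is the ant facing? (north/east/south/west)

gen 0: _______
_______
_______
_______
___<___
_______
_______
_______
gen 1: _______
_______
_______
___^___
___X___
_______
_______
_______
gen 2: _______
_______
_______
___X>__
___X___
_______
_______
_______
gen 3: _______
_______
_______
___XX__
___Xv__
_______
_______
_______
gen 4: _______
_______
_______
___XX__
___<X__
_______
_______
_______
gen 5: _______
_______
_______
___XX__
____X__
___v___
_______
_______
gen 6: _______
_______
_______
___XX__
____X__
__<X___
_______
_______
gen 7: _______
_______
_______
___XX__
__^_X__
__XX___
_______
_______
gen 8: _______
_______
_______
___XX__
__X>X__
__XX___
_______
_______
gen 9: _______
_______
_______
___XX__
__XXX__
__Xv___
_______
_______
gen 10: _______
_______
_______
___XX__
__XXX__
__X_>__
_______
_______
gen 11: _______
_______
_______
___XX__
__XXX__
__X_X__
____v__
_______

south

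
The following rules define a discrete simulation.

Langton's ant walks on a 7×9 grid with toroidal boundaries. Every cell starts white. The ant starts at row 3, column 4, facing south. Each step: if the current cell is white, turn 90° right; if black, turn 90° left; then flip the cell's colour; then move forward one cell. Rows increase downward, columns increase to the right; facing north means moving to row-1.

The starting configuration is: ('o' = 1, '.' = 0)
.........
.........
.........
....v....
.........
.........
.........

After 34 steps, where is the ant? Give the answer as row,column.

0) .........
.........
.........
....v....
.........
.........
.........
1) .........
.........
.........
...<o....
.........
.........
.........
2) .........
.........
...^.....
...oo....
.........
.........
.........
3) .........
.........
...o>....
...oo....
.........
.........
.........
4) .........
.........
...oo....
...ov....
.........
.........
.........
5) .........
.........
...oo....
...o.>...
.........
.........
.........
6) .........
.........
...oo....
...o.o...
.....v...
.........
.........
7) .........
.........
...oo....
...o.o...
....<o...
.........
.........
8) .........
.........
...oo....
...o^o...
....oo...
.........
.........
9) .........
.........
...oo....
...oo>...
....oo...
.........
.........
10) .........
.........
...oo^...
...oo....
....oo...
.........
.........
11) .........
.........
...ooo>..
...oo....
....oo...
.........
.........
12) .........
.........
...oooo..
...oo.v..
....oo...
.........
.........
13) .........
.........
...oooo..
...oo<o..
....oo...
.........
.........
14) .........
.........
...oo^o..
...oooo..
....oo...
.........
.........
15) .........
.........
...o<.o..
...oooo..
....oo...
.........
.........
16) .........
.........
...o..o..
...ovoo..
....oo...
.........
.........
17) .........
.........
...o..o..
...o.>o..
....oo...
.........
.........
18) .........
.........
...o.^o..
...o..o..
....oo...
.........
.........
19) .........
.........
...o.o>..
...o..o..
....oo...
.........
.........
20) .........
......^..
...o.o...
...o..o..
....oo...
.........
.........
21) .........
......o>.
...o.o...
...o..o..
....oo...
.........
.........
22) .........
......oo.
...o.o.v.
...o..o..
....oo...
.........
.........
23) .........
......oo.
...o.o<o.
...o..o..
....oo...
.........
.........
24) .........
......^o.
...o.ooo.
...o..o..
....oo...
.........
.........
25) .........
.....<.o.
...o.ooo.
...o..o..
....oo...
.........
.........
26) .....^...
.....o.o.
...o.ooo.
...o..o..
....oo...
.........
.........
27) .....o>..
.....o.o.
...o.ooo.
...o..o..
....oo...
.........
.........
28) .....oo..
.....ovo.
...o.ooo.
...o..o..
....oo...
.........
.........
29) .....oo..
.....<oo.
...o.ooo.
...o..o..
....oo...
.........
.........
30) .....oo..
......oo.
...o.voo.
...o..o..
....oo...
.........
.........
31) .....oo..
......oo.
...o..>o.
...o..o..
....oo...
.........
.........
32) .....oo..
......^o.
...o...o.
...o..o..
....oo...
.........
.........
33) .....oo..
.....<.o.
...o...o.
...o..o..
....oo...
.........
.........
34) .....^o..
.....o.o.
...o...o.
...o..o..
....oo...
.........
.........

0,5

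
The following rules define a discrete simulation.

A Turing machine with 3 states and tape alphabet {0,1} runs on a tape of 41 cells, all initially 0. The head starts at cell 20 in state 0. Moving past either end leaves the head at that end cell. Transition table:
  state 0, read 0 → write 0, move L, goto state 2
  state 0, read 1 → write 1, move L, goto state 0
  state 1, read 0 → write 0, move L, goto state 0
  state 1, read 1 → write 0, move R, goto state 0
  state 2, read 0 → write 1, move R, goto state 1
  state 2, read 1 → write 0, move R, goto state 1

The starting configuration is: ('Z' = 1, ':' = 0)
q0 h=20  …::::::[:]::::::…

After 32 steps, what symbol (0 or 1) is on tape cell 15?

k=0  q0 h=20  …::::::[:]::::::…
k=1  q2 h=19  …::::::[:]::::::…
k=2  q1 h=20  …:::::Z[:]::::::…
k=3  q0 h=19  …::::::[Z]::::::…
k=4  q0 h=18  …::::::[:]Z:::::…
k=5  q2 h=17  …::::::[:]:Z::::…
k=6  q1 h=18  …:::::Z[:]Z:::::…
k=7  q0 h=17  …::::::[Z]:Z::::…
k=8  q0 h=16  …::::::[:]Z:Z:::…
k=9  q2 h=15  …::::::[:]:Z:Z::…
k=10  q1 h=16  …:::::Z[:]Z:Z:::…
k=11  q0 h=15  …::::::[Z]:Z:Z::…
k=12  q0 h=14  …::::::[:]Z:Z:Z:…
k=13  q2 h=13  …::::::[:]:Z:Z:Z…
k=14  q1 h=14  …:::::Z[:]Z:Z:Z:…
k=15  q0 h=13  …::::::[Z]:Z:Z:Z…
k=16  q0 h=12  …::::::[:]Z:Z:Z:…
k=17  q2 h=11  …::::::[:]:Z:Z:Z…
k=18  q1 h=12  …:::::Z[:]Z:Z:Z:…
k=19  q0 h=11  …::::::[Z]:Z:Z:Z…
k=20  q0 h=10  …::::::[:]Z:Z:Z:…
k=21  q2 h= 9  …::::::[:]:Z:Z:Z…
k=22  q1 h=10  …:::::Z[:]Z:Z:Z:…
k=23  q0 h= 9  …::::::[Z]:Z:Z:Z…
k=24  q0 h= 8  …::::::[:]Z:Z:Z:…
k=25  q2 h= 7  …::::::[:]:Z:Z:Z…
k=26  q1 h= 8  …:::::Z[:]Z:Z:Z:…
k=27  q0 h= 7  …::::::[Z]:Z:Z:Z…
k=28  q0 h= 6  |::::::[:]Z:Z:Z:…
k=29  q2 h= 5  |:::::[:]:Z:Z:Z…
k=30  q1 h= 6  |:::::Z[:]Z:Z:Z:…
k=31  q0 h= 5  |:::::[Z]:Z:Z:Z…
k=32  q0 h= 4  |::::[:]Z:Z:Z:…

1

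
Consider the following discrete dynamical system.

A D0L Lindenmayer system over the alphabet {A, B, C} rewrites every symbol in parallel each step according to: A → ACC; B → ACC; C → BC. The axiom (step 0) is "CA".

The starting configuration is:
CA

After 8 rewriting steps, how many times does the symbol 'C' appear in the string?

1393

k=0  CA
k=1  BCACC
k=2  ACCBCACCBCBC
k=3  ACCBCBCACCBCACCBCBCACCBCACCBC
k=4  ACCBCBCACCBCACCBCACCBCBCACCBCACCBCBCACCBCACCBCACCBCBCACCBCACCBCBCACCBC
k=5  ACCBCBCACCBCACCBCACCBCBCACCBCACCBCBCACCBCACCBCBCACCBCACCBC…ACCBCBCACCBCACCBCACCBCBCACCBCACCBCBCACCBCACCBCACCBCBCACCBC  (len 169)
k=6  ACCBCBCACCBCACCBCACCBCBCACCBCACCBCBCACCBCACCBCBCACCBCACCBC…ACCBCACCBCBCACCBCACCBCBCACCBCACCBCBCACCBCACCBCACCBCBCACCBC  (len 408)
k=7  ACCBCBCACCBCACCBCACCBCBCACCBCACCBCBCACCBCACCBCBCACCBCACCBC…ACCBCACCBCBCACCBCACCBCBCACCBCACCBCBCACCBCACCBCACCBCBCACCBC  (len 985)
k=8  ACCBCBCACCBCACCBCACCBCBCACCBCACCBCBCACCBCACCBCBCACCBCACCBC…ACCBCACCBCBCACCBCACCBCBCACCBCACCBCBCACCBCACCBCACCBCBCACCBC  (len 2378)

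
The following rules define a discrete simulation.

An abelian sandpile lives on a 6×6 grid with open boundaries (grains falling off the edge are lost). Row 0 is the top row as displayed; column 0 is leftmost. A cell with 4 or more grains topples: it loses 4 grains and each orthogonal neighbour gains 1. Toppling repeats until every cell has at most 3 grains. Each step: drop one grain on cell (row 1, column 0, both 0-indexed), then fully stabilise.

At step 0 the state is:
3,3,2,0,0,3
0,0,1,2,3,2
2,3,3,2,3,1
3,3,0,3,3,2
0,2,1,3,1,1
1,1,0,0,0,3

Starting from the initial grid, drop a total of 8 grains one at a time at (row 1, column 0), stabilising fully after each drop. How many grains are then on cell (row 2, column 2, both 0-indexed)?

0

k=0  3,3,2,0,0,3
0,0,1,2,3,2
2,3,3,2,3,1
3,3,0,3,3,2
0,2,1,3,1,1
1,1,0,0,0,3
k=1  3,3,2,0,0,3
1,0,1,2,3,2
2,3,3,2,3,1
3,3,0,3,3,2
0,2,1,3,1,1
1,1,0,0,0,3
k=2  3,3,2,0,0,3
2,0,1,2,3,2
2,3,3,2,3,1
3,3,0,3,3,2
0,2,1,3,1,1
1,1,0,0,0,3
k=3  3,3,2,0,0,3
3,0,1,2,3,2
2,3,3,2,3,1
3,3,0,3,3,2
0,2,1,3,1,1
1,1,0,0,0,3
k=4  1,0,3,0,0,3
1,2,1,2,3,2
3,3,3,2,3,1
3,3,0,3,3,2
0,2,1,3,1,1
1,1,0,0,0,3
k=5  1,0,3,0,0,3
2,2,1,2,3,2
3,3,3,2,3,1
3,3,0,3,3,2
0,2,1,3,1,1
1,1,0,0,0,3
k=6  1,0,3,0,0,3
3,2,1,2,3,2
3,3,3,2,3,1
3,3,0,3,3,2
0,2,1,3,1,1
1,1,0,0,0,3
k=7  2,1,3,0,0,3
2,0,3,2,3,2
2,3,0,3,3,1
1,1,2,3,3,2
1,3,1,3,1,1
1,1,0,0,0,3
k=8  2,1,3,0,0,3
3,0,3,2,3,2
2,3,0,3,3,1
1,1,2,3,3,2
1,3,1,3,1,1
1,1,0,0,0,3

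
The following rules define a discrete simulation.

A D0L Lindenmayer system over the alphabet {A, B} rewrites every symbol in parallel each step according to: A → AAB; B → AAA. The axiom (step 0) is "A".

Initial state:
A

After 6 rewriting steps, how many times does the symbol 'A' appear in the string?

547

[0] A
[1] AAB
[2] AABAABAAA
[3] AABAABAAAAABAABAAAAABAABAAB
[4] AABAABAAAAABAABAAAAABAABAABAABAABAAAAABAABAAAAABAABAABAABAABAAAAABAABAAAAABAABAAA
[5] AABAABAAAAABAABAAAAABAABAABAABAABAAAAABAABAAAAABAABAABAABA…BAABAABAABAAAAABAABAAAAABAABAABAABAABAAAAABAABAAAAABAABAAB  (len 243)
[6] AABAABAAAAABAABAAAAABAABAABAABAABAAAAABAABAAAAABAABAABAABA…BAABAABAABAAAAABAABAAAAABAABAABAABAABAAAAABAABAAAAABAABAAA  (len 729)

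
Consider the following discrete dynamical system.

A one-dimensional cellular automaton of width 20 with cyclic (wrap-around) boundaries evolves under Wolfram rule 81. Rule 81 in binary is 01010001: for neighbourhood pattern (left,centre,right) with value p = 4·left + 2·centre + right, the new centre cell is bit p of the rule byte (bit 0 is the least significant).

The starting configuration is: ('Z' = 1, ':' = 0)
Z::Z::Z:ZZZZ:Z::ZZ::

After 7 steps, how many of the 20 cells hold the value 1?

8

[0] Z::Z::Z:ZZZZ:Z::ZZ::
[1] :Z::Z::::::Z::Z::ZZ:
[2] ::Z::ZZZZZ::Z::Z::ZZ
[3] Z::Z:::::ZZ::Z::Z::Z
[4] ZZ::ZZZZ::ZZ::Z::Z::
[5] :ZZ::::ZZ::ZZ::Z::Z:
[6] ::ZZZZ::ZZ::ZZ::Z::Z
[7] Z::::ZZ::ZZ::ZZ::Z::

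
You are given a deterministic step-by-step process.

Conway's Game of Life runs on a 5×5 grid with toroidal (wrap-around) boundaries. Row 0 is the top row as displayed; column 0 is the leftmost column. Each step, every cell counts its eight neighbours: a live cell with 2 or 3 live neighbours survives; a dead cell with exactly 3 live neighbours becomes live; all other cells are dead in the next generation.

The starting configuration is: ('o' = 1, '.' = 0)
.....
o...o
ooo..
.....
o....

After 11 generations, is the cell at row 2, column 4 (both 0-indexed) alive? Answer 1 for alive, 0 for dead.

k=0  .....
o...o
ooo..
.....
o....
k=1  o...o
o...o
oo..o
o....
.....
k=2  o...o
...o.
.o...
oo..o
o...o
k=3  o..o.
o...o
.oo.o
.o..o
...o.
k=4  o..o.
..o..
.oo.o
.o..o
o.oo.
k=5  ...o.
o.o.o
.oo..
....o
o.oo.
k=6  o....
o.o.o
.oo.o
o...o
..oo.
k=7  o.o..
..o.o
..o..
o...o
oo.o.
k=8  o.o..
..o..
oo..o
o.ooo
..oo.
k=9  ..o..
..ooo
.....
.....
o....
k=10  .oo.o
..oo.
...o.
.....
.....
k=11  .oo..
.o..o
..oo.
.....
.....

0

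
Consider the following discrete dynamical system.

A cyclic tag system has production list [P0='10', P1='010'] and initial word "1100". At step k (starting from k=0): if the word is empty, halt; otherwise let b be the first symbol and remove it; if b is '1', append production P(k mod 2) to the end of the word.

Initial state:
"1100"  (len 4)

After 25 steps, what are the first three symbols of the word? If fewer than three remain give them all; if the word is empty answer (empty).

t=0: "1100"  (len 4)
t=1: "10010"  (len 5)
t=2: "0010010"  (len 7)
t=3: "010010"  (len 6)
t=4: "10010"  (len 5)
t=5: "001010"  (len 6)
t=6: "01010"  (len 5)
t=7: "1010"  (len 4)
t=8: "010010"  (len 6)
t=9: "10010"  (len 5)
t=10: "0010010"  (len 7)
t=11: "010010"  (len 6)
t=12: "10010"  (len 5)
t=13: "001010"  (len 6)
t=14: "01010"  (len 5)
t=15: "1010"  (len 4)
t=16: "010010"  (len 6)
t=17: "10010"  (len 5)
t=18: "0010010"  (len 7)
t=19: "010010"  (len 6)
t=20: "10010"  (len 5)
t=21: "001010"  (len 6)
t=22: "01010"  (len 5)
t=23: "1010"  (len 4)
t=24: "010010"  (len 6)
t=25: "10010"  (len 5)

100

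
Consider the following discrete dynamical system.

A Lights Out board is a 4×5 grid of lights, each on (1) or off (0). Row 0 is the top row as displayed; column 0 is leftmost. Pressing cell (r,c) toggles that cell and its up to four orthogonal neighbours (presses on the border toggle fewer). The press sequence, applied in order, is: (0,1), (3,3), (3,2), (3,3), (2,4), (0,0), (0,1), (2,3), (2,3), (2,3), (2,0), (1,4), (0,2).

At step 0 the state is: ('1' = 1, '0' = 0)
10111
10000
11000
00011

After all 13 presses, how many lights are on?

7

gen 0: 10111
10000
11000
00011
gen 1: 01011
11000
11000
00011
gen 2: 01011
11000
11010
00100
gen 3: 01011
11000
11110
01010
gen 4: 01011
11000
11100
01101
gen 5: 01011
11001
11111
01100
gen 6: 10011
01001
11111
01100
gen 7: 01111
00001
11111
01100
gen 8: 01111
00011
11000
01110
gen 9: 01111
00001
11111
01100
gen 10: 01111
00011
11000
01110
gen 11: 01111
10011
00000
11110
gen 12: 01110
10000
00001
11110
gen 13: 00000
10100
00001
11110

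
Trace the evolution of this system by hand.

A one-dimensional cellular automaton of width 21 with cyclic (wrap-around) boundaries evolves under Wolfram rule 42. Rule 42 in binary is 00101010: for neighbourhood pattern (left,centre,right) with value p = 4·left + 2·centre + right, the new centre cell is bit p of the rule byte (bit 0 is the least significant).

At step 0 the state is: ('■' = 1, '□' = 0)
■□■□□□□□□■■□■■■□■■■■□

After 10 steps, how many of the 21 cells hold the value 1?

8

[0] ■□■□□□□□□■■□■■■□■■■■□
[1] □■□□□□□□■■□■■□□■■□□□■
[2] ■□□□□□□■■□■■□□■■□□□■□
[3] □□□□□□■■□■■□□■■□□□■□■
[4] □□□□□■■□■■□□■■□□□■□■□
[5] □□□□■■□■■□□■■□□□■□■□□
[6] □□□■■□■■□□■■□□□■□■□□□
[7] □□■■□■■□□■■□□□■□■□□□□
[8] □■■□■■□□■■□□□■□■□□□□□
[9] ■■□■■□□■■□□□■□■□□□□□□
[10] ■□■■□□■■□□□■□■□□□□□□■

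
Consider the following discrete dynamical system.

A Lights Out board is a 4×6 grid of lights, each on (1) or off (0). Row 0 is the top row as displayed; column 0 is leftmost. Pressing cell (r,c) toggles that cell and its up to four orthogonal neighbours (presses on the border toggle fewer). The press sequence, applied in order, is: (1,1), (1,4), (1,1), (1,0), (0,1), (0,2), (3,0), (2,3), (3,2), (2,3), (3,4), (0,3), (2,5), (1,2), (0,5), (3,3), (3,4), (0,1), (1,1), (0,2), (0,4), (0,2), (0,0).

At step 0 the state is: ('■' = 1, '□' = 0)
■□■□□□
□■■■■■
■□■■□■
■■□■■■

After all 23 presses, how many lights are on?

0) ■□■□□□
□■■■■■
■□■■□■
■■□■■■
1) ■■■□□□
■□□■■■
■■■■□■
■■□■■■
2) ■■■□■□
■□□□□□
■■■■■■
■■□■■■
3) ■□■□■□
□■■□□□
■□■■■■
■■□■■■
4) □□■□■□
■□■□□□
□□■■■■
■■□■■■
5) ■■□□■□
■■■□□□
□□■■■■
■■□■■■
6) ■□■■■□
■■□□□□
□□■■■■
■■□■■■
7) ■□■■■□
■■□□□□
■□■■■■
□□□■■■
8) ■□■■■□
■■□■□□
■□□□□■
□□□□■■
9) ■□■■■□
■■□■□□
■□■□□■
□■■■■■
10) ■□■■■□
■■□□□□
■□□■■■
□■■□■■
11) ■□■■■□
■■□□□□
■□□■□■
□■■■□□
12) ■□□□□□
■■□■□□
■□□■□■
□■■■□□
13) ■□□□□□
■■□■□■
■□□■■□
□■■■□■
14) ■□■□□□
■□■□□■
■□■■■□
□■■■□■
15) ■□■□■■
■□■□□□
■□■■■□
□■■■□■
16) ■□■□■■
■□■□□□
■□■□■□
□■□□■■
17) ■□■□■■
■□■□□□
■□■□□□
□■□■□□
18) □■□□■■
■■■□□□
■□■□□□
□■□■□□
19) □□□□■■
□□□□□□
■■■□□□
□■□■□□
20) □■■■■■
□□■□□□
■■■□□□
□■□■□□
21) □■■□□□
□□■□■□
■■■□□□
□■□■□□
22) □□□■□□
□□□□■□
■■■□□□
□■□■□□
23) ■■□■□□
■□□□■□
■■■□□□
□■□■□□

10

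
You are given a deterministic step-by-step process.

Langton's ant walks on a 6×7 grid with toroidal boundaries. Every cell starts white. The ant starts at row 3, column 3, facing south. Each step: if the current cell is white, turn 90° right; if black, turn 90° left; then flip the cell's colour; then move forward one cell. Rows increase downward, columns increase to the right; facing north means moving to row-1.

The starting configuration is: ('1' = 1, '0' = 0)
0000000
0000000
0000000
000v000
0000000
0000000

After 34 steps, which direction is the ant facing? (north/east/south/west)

north

[0] 0000000
0000000
0000000
000v000
0000000
0000000
[1] 0000000
0000000
0000000
00<1000
0000000
0000000
[2] 0000000
0000000
00^0000
0011000
0000000
0000000
[3] 0000000
0000000
001>000
0011000
0000000
0000000
[4] 0000000
0000000
0011000
001v000
0000000
0000000
[5] 0000000
0000000
0011000
0010>00
0000000
0000000
[6] 0000000
0000000
0011000
0010100
0000v00
0000000
[7] 0000000
0000000
0011000
0010100
000<100
0000000
[8] 0000000
0000000
0011000
001^100
0001100
0000000
[9] 0000000
0000000
0011000
0011>00
0001100
0000000
[10] 0000000
0000000
0011^00
0011000
0001100
0000000
[11] 0000000
0000000
00111>0
0011000
0001100
0000000
[12] 0000000
0000000
0011110
00110v0
0001100
0000000
[13] 0000000
0000000
0011110
0011<10
0001100
0000000
[14] 0000000
0000000
0011^10
0011110
0001100
0000000
[15] 0000000
0000000
001<010
0011110
0001100
0000000
[16] 0000000
0000000
0010010
001v110
0001100
0000000
[17] 0000000
0000000
0010010
0010>10
0001100
0000000
[18] 0000000
0000000
0010^10
0010010
0001100
0000000
[19] 0000000
0000000
00101>0
0010010
0001100
0000000
[20] 0000000
00000^0
0010100
0010010
0001100
0000000
[21] 0000000
000001>
0010100
0010010
0001100
0000000
[22] 0000000
0000011
001010v
0010010
0001100
0000000
[23] 0000000
0000011
00101<1
0010010
0001100
0000000
[24] 0000000
00000^1
0010111
0010010
0001100
0000000
[25] 0000000
0000<01
0010111
0010010
0001100
0000000
[26] 0000^00
0000101
0010111
0010010
0001100
0000000
[27] 00001>0
0000101
0010111
0010010
0001100
0000000
[28] 0000110
00001v1
0010111
0010010
0001100
0000000
[29] 0000110
0000<11
0010111
0010010
0001100
0000000
[30] 0000110
0000011
0010v11
0010010
0001100
0000000
[31] 0000110
0000011
00100>1
0010010
0001100
0000000
[32] 0000110
00000^1
0010001
0010010
0001100
0000000
[33] 0000110
0000<01
0010001
0010010
0001100
0000000
[34] 0000^10
0000101
0010001
0010010
0001100
0000000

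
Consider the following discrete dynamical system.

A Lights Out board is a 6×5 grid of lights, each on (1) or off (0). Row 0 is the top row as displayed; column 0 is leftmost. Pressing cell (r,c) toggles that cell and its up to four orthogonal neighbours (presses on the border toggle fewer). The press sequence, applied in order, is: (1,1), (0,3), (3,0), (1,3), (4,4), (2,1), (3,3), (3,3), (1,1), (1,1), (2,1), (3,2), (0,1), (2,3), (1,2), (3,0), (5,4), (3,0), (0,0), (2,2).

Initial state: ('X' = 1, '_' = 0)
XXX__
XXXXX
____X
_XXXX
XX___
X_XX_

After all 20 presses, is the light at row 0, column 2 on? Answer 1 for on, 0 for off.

0

step 0: XXX__
XXXXX
____X
_XXXX
XX___
X_XX_
step 1: X_X__
___XX
_X__X
_XXXX
XX___
X_XX_
step 2: X__XX
____X
_X__X
_XXXX
XX___
X_XX_
step 3: X__XX
____X
XX__X
X_XXX
_X___
X_XX_
step 4: X___X
__XX_
XX_XX
X_XXX
_X___
X_XX_
step 5: X___X
__XX_
XX_XX
X_XX_
_X_XX
X_XXX
step 6: X___X
_XXX_
__XXX
XXXX_
_X_XX
X_XXX
step 7: X___X
_XXX_
__X_X
XX__X
_X__X
X_XXX
step 8: X___X
_XXX_
__XXX
XXXX_
_X_XX
X_XXX
step 9: XX__X
X__X_
_XXXX
XXXX_
_X_XX
X_XXX
step 10: X___X
_XXX_
__XXX
XXXX_
_X_XX
X_XXX
step 11: X___X
__XX_
XX_XX
X_XX_
_X_XX
X_XXX
step 12: X___X
__XX_
XXXXX
XX___
_XXXX
X_XXX
step 13: _XX_X
_XXX_
XXXXX
XX___
_XXXX
X_XXX
step 14: _XX_X
_XX__
XX___
XX_X_
_XXXX
X_XXX
step 15: _X__X
___X_
XXX__
XX_X_
_XXXX
X_XXX
step 16: _X__X
___X_
_XX__
___X_
XXXXX
X_XXX
step 17: _X__X
___X_
_XX__
___X_
XXXX_
X_X__
step 18: _X__X
___X_
XXX__
XX_X_
_XXX_
X_X__
step 19: X___X
X__X_
XXX__
XX_X_
_XXX_
X_X__
step 20: X___X
X_XX_
X__X_
XXXX_
_XXX_
X_X__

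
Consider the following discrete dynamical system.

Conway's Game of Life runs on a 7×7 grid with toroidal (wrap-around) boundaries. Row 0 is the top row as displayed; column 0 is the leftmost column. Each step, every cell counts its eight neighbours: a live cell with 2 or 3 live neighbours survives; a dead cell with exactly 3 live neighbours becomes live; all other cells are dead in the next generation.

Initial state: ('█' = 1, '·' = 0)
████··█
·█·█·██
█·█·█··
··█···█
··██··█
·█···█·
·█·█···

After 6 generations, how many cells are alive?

k=0  ████··█
·█·█·██
█·█·█··
··█···█
··██··█
·█···█·
·█·█···
k=1  ···█·██
·····█·
█·█·█··
█·█··██
████·██
██·██··
···██·█
k=2  ···█··█
···█·█·
█··██··
·······
·······
·······
······█
k=3  ····███
··██·██
···██··
·······
·······
·······
·······
k=4  ···██·█
··█···█
··████·
·······
·······
·······
·····█·
k=5  ···██·█
··█···█
··████·
···██··
·······
·······
····██·
k=6  ···██·█
··█···█
··█··█·
··█··█·
·······
·······
···███·

12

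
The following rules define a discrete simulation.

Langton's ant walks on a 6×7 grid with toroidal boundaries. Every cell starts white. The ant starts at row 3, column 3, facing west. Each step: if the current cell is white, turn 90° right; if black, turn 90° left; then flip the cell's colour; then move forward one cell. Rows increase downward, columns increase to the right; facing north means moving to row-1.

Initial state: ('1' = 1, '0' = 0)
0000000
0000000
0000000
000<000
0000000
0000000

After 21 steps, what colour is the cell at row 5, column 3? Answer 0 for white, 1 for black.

1

[0] 0000000
0000000
0000000
000<000
0000000
0000000
[1] 0000000
0000000
000^000
0001000
0000000
0000000
[2] 0000000
0000000
0001>00
0001000
0000000
0000000
[3] 0000000
0000000
0001100
0001v00
0000000
0000000
[4] 0000000
0000000
0001100
000<100
0000000
0000000
[5] 0000000
0000000
0001100
0000100
000v000
0000000
[6] 0000000
0000000
0001100
0000100
00<1000
0000000
[7] 0000000
0000000
0001100
00^0100
0011000
0000000
[8] 0000000
0000000
0001100
001>100
0011000
0000000
[9] 0000000
0000000
0001100
0011100
001v000
0000000
[10] 0000000
0000000
0001100
0011100
0010>00
0000000
[11] 0000000
0000000
0001100
0011100
0010100
0000v00
[12] 0000000
0000000
0001100
0011100
0010100
000<100
[13] 0000000
0000000
0001100
0011100
001^100
0001100
[14] 0000000
0000000
0001100
0011100
0011>00
0001100
[15] 0000000
0000000
0001100
0011^00
0011000
0001100
[16] 0000000
0000000
0001100
001<000
0011000
0001100
[17] 0000000
0000000
0001100
0010000
001v000
0001100
[18] 0000000
0000000
0001100
0010000
0010>00
0001100
[19] 0000000
0000000
0001100
0010000
0010100
0001v00
[20] 0000000
0000000
0001100
0010000
0010100
00010>0
[21] 00000v0
0000000
0001100
0010000
0010100
0001010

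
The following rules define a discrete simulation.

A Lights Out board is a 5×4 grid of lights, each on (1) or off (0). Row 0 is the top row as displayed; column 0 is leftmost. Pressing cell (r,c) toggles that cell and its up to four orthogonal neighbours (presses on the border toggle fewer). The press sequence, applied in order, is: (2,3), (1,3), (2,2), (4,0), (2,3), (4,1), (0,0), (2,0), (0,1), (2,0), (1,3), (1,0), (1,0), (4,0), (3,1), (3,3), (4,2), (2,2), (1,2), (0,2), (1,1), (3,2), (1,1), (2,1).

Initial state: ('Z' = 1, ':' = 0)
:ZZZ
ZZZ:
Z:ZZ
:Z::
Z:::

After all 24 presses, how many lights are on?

k=0  :ZZZ
ZZZ:
Z:ZZ
:Z::
Z:::
k=1  :ZZZ
ZZZZ
Z:::
:Z:Z
Z:::
k=2  :ZZ:
ZZ::
Z::Z
:Z:Z
Z:::
k=3  :ZZ:
ZZZ:
ZZZ:
:ZZZ
Z:::
k=4  :ZZ:
ZZZ:
ZZZ:
ZZZZ
:Z::
k=5  :ZZ:
ZZZZ
ZZ:Z
ZZZ:
:Z::
k=6  :ZZ:
ZZZZ
ZZ:Z
Z:Z:
Z:Z:
k=7  Z:Z:
:ZZZ
ZZ:Z
Z:Z:
Z:Z:
k=8  Z:Z:
ZZZZ
:::Z
::Z:
Z:Z:
k=9  :Z::
Z:ZZ
:::Z
::Z:
Z:Z:
k=10  :Z::
::ZZ
ZZ:Z
Z:Z:
Z:Z:
k=11  :Z:Z
::::
ZZ::
Z:Z:
Z:Z:
k=12  ZZ:Z
ZZ::
:Z::
Z:Z:
Z:Z:
k=13  :Z:Z
::::
ZZ::
Z:Z:
Z:Z:
k=14  :Z:Z
::::
ZZ::
::Z:
:ZZ:
k=15  :Z:Z
::::
Z:::
ZZ::
::Z:
k=16  :Z:Z
::::
Z::Z
ZZZZ
::ZZ
k=17  :Z:Z
::::
Z::Z
ZZ:Z
:Z::
k=18  :Z:Z
::Z:
ZZZ:
ZZZZ
:Z::
k=19  :ZZZ
:Z:Z
ZZ::
ZZZZ
:Z::
k=20  ::::
:ZZZ
ZZ::
ZZZZ
:Z::
k=21  :Z::
Z::Z
Z:::
ZZZZ
:Z::
k=22  :Z::
Z::Z
Z:Z:
Z:::
:ZZ:
k=23  ::::
:ZZZ
ZZZ:
Z:::
:ZZ:
k=24  ::::
::ZZ
::::
ZZ::
:ZZ:

6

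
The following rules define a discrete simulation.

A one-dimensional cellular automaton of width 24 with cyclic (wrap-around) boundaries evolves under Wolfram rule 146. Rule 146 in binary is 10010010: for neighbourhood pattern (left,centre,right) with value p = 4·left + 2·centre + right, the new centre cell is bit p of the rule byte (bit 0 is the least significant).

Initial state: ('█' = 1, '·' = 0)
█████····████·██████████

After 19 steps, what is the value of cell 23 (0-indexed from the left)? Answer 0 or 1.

0

k=0  █████····████·██████████
k=1  ████·█··█·██···█████████
k=2  ███···██····█·█·████████
k=3  ██·█·█··█··█·····███████
k=4  █·····██·██·█···█·██████
k=5  ·█···█·······█·█···█████
k=6  ··█·█·█·····█···█·█·███·
k=7  ·█·····█···█·█·█·····█·█
k=8  ··█···█·█·█·····█···█···
k=9  ·█·█·█·····█···█·█·█·█··
k=10  █·····█···█·█·█·······█·
k=11  ·█···█·█·█·····█·····█··
k=12  █·█·█·····█···█·█···█·█·
k=13  ·····█···█·█·█···█·█····
k=14  ····█·█·█·····█·█···█···
k=15  ···█·····█···█···█·█·█··
k=16  ··█·█···█·█·█·█·█·····█·
k=17  ·█···█·█·········█···█·█
k=18  ··█·█···█·······█·█·█···
k=19  ·█···█·█·█·····█·····█··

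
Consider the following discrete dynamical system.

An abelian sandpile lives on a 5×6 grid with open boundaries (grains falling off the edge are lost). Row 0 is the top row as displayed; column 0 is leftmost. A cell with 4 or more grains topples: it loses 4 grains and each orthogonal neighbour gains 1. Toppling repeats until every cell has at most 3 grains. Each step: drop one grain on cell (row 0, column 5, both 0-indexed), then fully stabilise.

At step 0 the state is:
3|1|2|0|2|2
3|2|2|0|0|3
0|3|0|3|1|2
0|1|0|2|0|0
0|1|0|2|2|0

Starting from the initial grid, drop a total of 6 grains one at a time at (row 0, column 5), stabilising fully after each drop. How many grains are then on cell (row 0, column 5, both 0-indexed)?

2

0) 3|1|2|0|2|2
3|2|2|0|0|3
0|3|0|3|1|2
0|1|0|2|0|0
0|1|0|2|2|0
1) 3|1|2|0|2|3
3|2|2|0|0|3
0|3|0|3|1|2
0|1|0|2|0|0
0|1|0|2|2|0
2) 3|1|2|0|3|1
3|2|2|0|1|0
0|3|0|3|1|3
0|1|0|2|0|0
0|1|0|2|2|0
3) 3|1|2|0|3|2
3|2|2|0|1|0
0|3|0|3|1|3
0|1|0|2|0|0
0|1|0|2|2|0
4) 3|1|2|0|3|3
3|2|2|0|1|0
0|3|0|3|1|3
0|1|0|2|0|0
0|1|0|2|2|0
5) 3|1|2|1|0|1
3|2|2|0|2|1
0|3|0|3|1|3
0|1|0|2|0|0
0|1|0|2|2|0
6) 3|1|2|1|0|2
3|2|2|0|2|1
0|3|0|3|1|3
0|1|0|2|0|0
0|1|0|2|2|0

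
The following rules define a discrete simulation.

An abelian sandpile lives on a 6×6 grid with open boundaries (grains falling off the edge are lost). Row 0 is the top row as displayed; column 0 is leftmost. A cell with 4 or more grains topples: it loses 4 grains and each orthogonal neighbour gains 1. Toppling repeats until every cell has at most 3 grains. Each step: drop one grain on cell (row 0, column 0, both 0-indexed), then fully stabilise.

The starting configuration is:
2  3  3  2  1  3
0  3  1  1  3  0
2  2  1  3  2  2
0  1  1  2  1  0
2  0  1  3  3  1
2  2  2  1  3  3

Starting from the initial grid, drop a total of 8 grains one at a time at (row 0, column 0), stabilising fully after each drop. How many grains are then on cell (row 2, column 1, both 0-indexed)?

3

step 0: 2  3  3  2  1  3
0  3  1  1  3  0
2  2  1  3  2  2
0  1  1  2  1  0
2  0  1  3  3  1
2  2  2  1  3  3
step 1: 3  3  3  2  1  3
0  3  1  1  3  0
2  2  1  3  2  2
0  1  1  2  1  0
2  0  1  3  3  1
2  2  2  1  3  3
step 2: 1  2  0  3  1  3
2  0  3  1  3  0
2  3  1  3  2  2
0  1  1  2  1  0
2  0  1  3  3  1
2  2  2  1  3  3
step 3: 2  2  0  3  1  3
2  0  3  1  3  0
2  3  1  3  2  2
0  1  1  2  1  0
2  0  1  3  3  1
2  2  2  1  3  3
step 4: 3  2  0  3  1  3
2  0  3  1  3  0
2  3  1  3  2  2
0  1  1  2  1  0
2  0  1  3  3  1
2  2  2  1  3  3
step 5: 0  3  0  3  1  3
3  0  3  1  3  0
2  3  1  3  2  2
0  1  1  2  1  0
2  0  1  3  3  1
2  2  2  1  3  3
step 6: 1  3  0  3  1  3
3  0  3  1  3  0
2  3  1  3  2  2
0  1  1  2  1  0
2  0  1  3  3  1
2  2  2  1  3  3
step 7: 2  3  0  3  1  3
3  0  3  1  3  0
2  3  1  3  2  2
0  1  1  2  1  0
2  0  1  3  3  1
2  2  2  1  3  3
step 8: 3  3  0  3  1  3
3  0  3  1  3  0
2  3  1  3  2  2
0  1  1  2  1  0
2  0  1  3  3  1
2  2  2  1  3  3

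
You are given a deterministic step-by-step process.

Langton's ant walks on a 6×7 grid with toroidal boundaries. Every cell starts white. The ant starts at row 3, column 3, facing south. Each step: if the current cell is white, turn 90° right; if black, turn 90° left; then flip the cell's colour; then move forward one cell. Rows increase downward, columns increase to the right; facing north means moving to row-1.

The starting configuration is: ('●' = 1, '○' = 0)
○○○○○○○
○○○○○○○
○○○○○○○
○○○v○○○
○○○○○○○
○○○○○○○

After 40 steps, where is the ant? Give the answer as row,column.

1,3

k=0  ○○○○○○○
○○○○○○○
○○○○○○○
○○○v○○○
○○○○○○○
○○○○○○○
k=1  ○○○○○○○
○○○○○○○
○○○○○○○
○○<●○○○
○○○○○○○
○○○○○○○
k=2  ○○○○○○○
○○○○○○○
○○^○○○○
○○●●○○○
○○○○○○○
○○○○○○○
k=3  ○○○○○○○
○○○○○○○
○○●>○○○
○○●●○○○
○○○○○○○
○○○○○○○
k=4  ○○○○○○○
○○○○○○○
○○●●○○○
○○●v○○○
○○○○○○○
○○○○○○○
k=5  ○○○○○○○
○○○○○○○
○○●●○○○
○○●○>○○
○○○○○○○
○○○○○○○
k=6  ○○○○○○○
○○○○○○○
○○●●○○○
○○●○●○○
○○○○v○○
○○○○○○○
k=7  ○○○○○○○
○○○○○○○
○○●●○○○
○○●○●○○
○○○<●○○
○○○○○○○
k=8  ○○○○○○○
○○○○○○○
○○●●○○○
○○●^●○○
○○○●●○○
○○○○○○○
k=9  ○○○○○○○
○○○○○○○
○○●●○○○
○○●●>○○
○○○●●○○
○○○○○○○
k=10  ○○○○○○○
○○○○○○○
○○●●^○○
○○●●○○○
○○○●●○○
○○○○○○○
k=11  ○○○○○○○
○○○○○○○
○○●●●>○
○○●●○○○
○○○●●○○
○○○○○○○
k=12  ○○○○○○○
○○○○○○○
○○●●●●○
○○●●○v○
○○○●●○○
○○○○○○○
k=13  ○○○○○○○
○○○○○○○
○○●●●●○
○○●●<●○
○○○●●○○
○○○○○○○
k=14  ○○○○○○○
○○○○○○○
○○●●^●○
○○●●●●○
○○○●●○○
○○○○○○○
k=15  ○○○○○○○
○○○○○○○
○○●<○●○
○○●●●●○
○○○●●○○
○○○○○○○
k=16  ○○○○○○○
○○○○○○○
○○●○○●○
○○●v●●○
○○○●●○○
○○○○○○○
k=17  ○○○○○○○
○○○○○○○
○○●○○●○
○○●○>●○
○○○●●○○
○○○○○○○
k=18  ○○○○○○○
○○○○○○○
○○●○^●○
○○●○○●○
○○○●●○○
○○○○○○○
k=19  ○○○○○○○
○○○○○○○
○○●○●>○
○○●○○●○
○○○●●○○
○○○○○○○
k=20  ○○○○○○○
○○○○○^○
○○●○●○○
○○●○○●○
○○○●●○○
○○○○○○○
k=21  ○○○○○○○
○○○○○●>
○○●○●○○
○○●○○●○
○○○●●○○
○○○○○○○
k=22  ○○○○○○○
○○○○○●●
○○●○●○v
○○●○○●○
○○○●●○○
○○○○○○○
k=23  ○○○○○○○
○○○○○●●
○○●○●<●
○○●○○●○
○○○●●○○
○○○○○○○
k=24  ○○○○○○○
○○○○○^●
○○●○●●●
○○●○○●○
○○○●●○○
○○○○○○○
k=25  ○○○○○○○
○○○○<○●
○○●○●●●
○○●○○●○
○○○●●○○
○○○○○○○
k=26  ○○○○^○○
○○○○●○●
○○●○●●●
○○●○○●○
○○○●●○○
○○○○○○○
k=27  ○○○○●>○
○○○○●○●
○○●○●●●
○○●○○●○
○○○●●○○
○○○○○○○
k=28  ○○○○●●○
○○○○●v●
○○●○●●●
○○●○○●○
○○○●●○○
○○○○○○○
k=29  ○○○○●●○
○○○○<●●
○○●○●●●
○○●○○●○
○○○●●○○
○○○○○○○
k=30  ○○○○●●○
○○○○○●●
○○●○v●●
○○●○○●○
○○○●●○○
○○○○○○○
k=31  ○○○○●●○
○○○○○●●
○○●○○>●
○○●○○●○
○○○●●○○
○○○○○○○
k=32  ○○○○●●○
○○○○○^●
○○●○○○●
○○●○○●○
○○○●●○○
○○○○○○○
k=33  ○○○○●●○
○○○○<○●
○○●○○○●
○○●○○●○
○○○●●○○
○○○○○○○
k=34  ○○○○^●○
○○○○●○●
○○●○○○●
○○●○○●○
○○○●●○○
○○○○○○○
k=35  ○○○<○●○
○○○○●○●
○○●○○○●
○○●○○●○
○○○●●○○
○○○○○○○
k=36  ○○○●○●○
○○○○●○●
○○●○○○●
○○●○○●○
○○○●●○○
○○○^○○○
k=37  ○○○●○●○
○○○○●○●
○○●○○○●
○○●○○●○
○○○●●○○
○○○●>○○
k=38  ○○○●v●○
○○○○●○●
○○●○○○●
○○●○○●○
○○○●●○○
○○○●●○○
k=39  ○○○<●●○
○○○○●○●
○○●○○○●
○○●○○●○
○○○●●○○
○○○●●○○
k=40  ○○○○●●○
○○○v●○●
○○●○○○●
○○●○○●○
○○○●●○○
○○○●●○○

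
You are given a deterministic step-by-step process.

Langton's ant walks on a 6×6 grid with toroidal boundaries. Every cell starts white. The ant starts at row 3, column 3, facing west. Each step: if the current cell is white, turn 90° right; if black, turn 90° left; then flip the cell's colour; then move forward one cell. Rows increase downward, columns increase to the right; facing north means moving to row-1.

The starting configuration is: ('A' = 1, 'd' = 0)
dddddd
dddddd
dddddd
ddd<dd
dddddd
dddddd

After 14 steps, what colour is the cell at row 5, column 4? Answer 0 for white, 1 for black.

1

step 0: dddddd
dddddd
dddddd
ddd<dd
dddddd
dddddd
step 1: dddddd
dddddd
ddd^dd
dddAdd
dddddd
dddddd
step 2: dddddd
dddddd
dddA>d
dddAdd
dddddd
dddddd
step 3: dddddd
dddddd
dddAAd
dddAvd
dddddd
dddddd
step 4: dddddd
dddddd
dddAAd
ddd<Ad
dddddd
dddddd
step 5: dddddd
dddddd
dddAAd
ddddAd
dddvdd
dddddd
step 6: dddddd
dddddd
dddAAd
ddddAd
dd<Add
dddddd
step 7: dddddd
dddddd
dddAAd
dd^dAd
ddAAdd
dddddd
step 8: dddddd
dddddd
dddAAd
ddA>Ad
ddAAdd
dddddd
step 9: dddddd
dddddd
dddAAd
ddAAAd
ddAvdd
dddddd
step 10: dddddd
dddddd
dddAAd
ddAAAd
ddAd>d
dddddd
step 11: dddddd
dddddd
dddAAd
ddAAAd
ddAdAd
ddddvd
step 12: dddddd
dddddd
dddAAd
ddAAAd
ddAdAd
ddd<Ad
step 13: dddddd
dddddd
dddAAd
ddAAAd
ddA^Ad
dddAAd
step 14: dddddd
dddddd
dddAAd
ddAAAd
ddAA>d
dddAAd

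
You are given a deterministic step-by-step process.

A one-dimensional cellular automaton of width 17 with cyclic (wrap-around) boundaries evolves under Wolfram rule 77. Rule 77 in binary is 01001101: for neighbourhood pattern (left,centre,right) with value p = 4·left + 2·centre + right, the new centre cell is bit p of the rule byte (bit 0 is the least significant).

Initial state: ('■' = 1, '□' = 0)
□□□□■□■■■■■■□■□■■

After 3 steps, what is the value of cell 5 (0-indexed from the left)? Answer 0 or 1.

k=0  □□□□■□■■■■■■□■□■■
k=1  □■■□■□■□□□□■□■□■■
k=2  □■■□■□■□■■□■□■□■■
k=3  □■■□■□■□■■□■□■□■■

0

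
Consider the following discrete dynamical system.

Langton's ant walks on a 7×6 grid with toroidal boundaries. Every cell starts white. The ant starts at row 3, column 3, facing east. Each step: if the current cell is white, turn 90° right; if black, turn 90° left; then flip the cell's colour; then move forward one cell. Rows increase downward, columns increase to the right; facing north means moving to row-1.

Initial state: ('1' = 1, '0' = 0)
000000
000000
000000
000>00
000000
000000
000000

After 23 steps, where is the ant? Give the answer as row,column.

step 0: 000000
000000
000000
000>00
000000
000000
000000
step 1: 000000
000000
000000
000100
000v00
000000
000000
step 2: 000000
000000
000000
000100
00<100
000000
000000
step 3: 000000
000000
000000
00^100
001100
000000
000000
step 4: 000000
000000
000000
001>00
001100
000000
000000
step 5: 000000
000000
000^00
001000
001100
000000
000000
step 6: 000000
000000
0001>0
001000
001100
000000
000000
step 7: 000000
000000
000110
0010v0
001100
000000
000000
step 8: 000000
000000
000110
001<10
001100
000000
000000
step 9: 000000
000000
000^10
001110
001100
000000
000000
step 10: 000000
000000
00<010
001110
001100
000000
000000
step 11: 000000
00^000
001010
001110
001100
000000
000000
step 12: 000000
001>00
001010
001110
001100
000000
000000
step 13: 000000
001100
001v10
001110
001100
000000
000000
step 14: 000000
001100
00<110
001110
001100
000000
000000
step 15: 000000
001100
000110
00v110
001100
000000
000000
step 16: 000000
001100
000110
000>10
001100
000000
000000
step 17: 000000
001100
000^10
000010
001100
000000
000000
step 18: 000000
001100
00<010
000010
001100
000000
000000
step 19: 000000
00^100
001010
000010
001100
000000
000000
step 20: 000000
0<0100
001010
000010
001100
000000
000000
step 21: 0^0000
010100
001010
000010
001100
000000
000000
step 22: 01>000
010100
001010
000010
001100
000000
000000
step 23: 011000
01v100
001010
000010
001100
000000
000000

1,2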